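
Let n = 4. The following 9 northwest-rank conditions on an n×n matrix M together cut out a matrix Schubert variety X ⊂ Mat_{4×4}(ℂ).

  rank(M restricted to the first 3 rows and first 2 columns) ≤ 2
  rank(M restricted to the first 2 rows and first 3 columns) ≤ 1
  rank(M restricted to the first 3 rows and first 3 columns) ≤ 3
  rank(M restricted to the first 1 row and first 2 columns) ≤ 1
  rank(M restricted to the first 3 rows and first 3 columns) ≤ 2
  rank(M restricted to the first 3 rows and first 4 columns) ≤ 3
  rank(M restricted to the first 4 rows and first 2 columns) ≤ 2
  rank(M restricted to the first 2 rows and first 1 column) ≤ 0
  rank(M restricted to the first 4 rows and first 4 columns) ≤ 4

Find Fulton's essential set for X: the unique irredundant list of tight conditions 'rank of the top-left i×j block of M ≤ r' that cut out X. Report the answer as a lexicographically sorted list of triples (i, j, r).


Recovering R(i,j) via the rank-extension bound from the 9 conditions:

  row 1: 0 | 1 | 1 | 1
  row 2: 0 | 1 | 1 | 2
  row 3: 1 | 2 | 2 | 3
  row 4: 1 | 2 | 3 | 4

giving w = (2, 4, 1, 3) via Δ²R.

|D(w)|=3, |Ess(w)|=2:

[(2, 1, 0), (2, 3, 1)]


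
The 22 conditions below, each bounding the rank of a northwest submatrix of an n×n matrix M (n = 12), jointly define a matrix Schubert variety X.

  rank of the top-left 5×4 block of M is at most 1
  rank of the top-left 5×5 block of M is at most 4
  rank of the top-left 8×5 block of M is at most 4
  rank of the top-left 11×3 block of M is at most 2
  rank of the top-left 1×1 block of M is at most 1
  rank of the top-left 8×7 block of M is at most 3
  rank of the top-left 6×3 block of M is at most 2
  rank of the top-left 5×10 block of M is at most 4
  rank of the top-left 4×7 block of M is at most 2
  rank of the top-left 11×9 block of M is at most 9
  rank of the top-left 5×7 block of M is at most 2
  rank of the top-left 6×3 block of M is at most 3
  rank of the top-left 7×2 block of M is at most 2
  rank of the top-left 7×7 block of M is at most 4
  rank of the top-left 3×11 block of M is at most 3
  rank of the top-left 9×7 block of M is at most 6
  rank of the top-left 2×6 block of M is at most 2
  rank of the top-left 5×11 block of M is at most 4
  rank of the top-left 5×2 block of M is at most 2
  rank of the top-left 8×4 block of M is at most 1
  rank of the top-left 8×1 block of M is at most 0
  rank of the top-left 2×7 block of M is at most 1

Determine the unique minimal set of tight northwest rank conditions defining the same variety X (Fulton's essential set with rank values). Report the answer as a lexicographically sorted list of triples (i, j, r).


Computing R[i][j] = min implied NW-rank bound (n=12, 22 conditions):

  i=1: 0, 1, 1, 1, 1, 1, 1, 1, 1, 1, 1, 1
  i=2: 0, 1, 1, 1, 1, 1, 1, 2, 2, 2, 2, 2
  i=3: 0, 1, 1, 1, 2, 2, 2, 3, 3, 3, 3, 3
  i=4: 0, 1, 1, 1, 2, 2, 2, 3, 4, 4, 4, 4
  i=5: 0, 1, 1, 1, 2, 2, 2, 3, 4, 4, 4, 5
  i=6: 0, 1, 1, 1, 2, 3, 3, 4, 5, 5, 5, 6
  i=7: 0, 1, 1, 1, 2, 3, 3, 4, 5, 6, 6, 7
  i=8: 0, 1, 1, 1, 2, 3, 3, 4, 5, 6, 7, 8
  i=9: 1, 2, 2, 2, 3, 4, 4, 5, 6, 7, 8, 9
  i=10: 1, 2, 2, 3, 4, 5, 5, 6, 7, 8, 9, 10
  i=11: 1, 2, 2, 3, 4, 5, 6, 7, 8, 9, 10, 11
  i=12: 1, 2, 3, 4, 5, 6, 7, 8, 9, 10, 11, 12

the unique w with this rank table is (2, 8, 5, 9, 12, 6, 10, 11, 1, 4, 7, 3).

D(w) has 35 cells with 7 SE-corners; essential set:

[(2, 7, 1), (5, 7, 2), (5, 11, 4), (8, 1, 0), (8, 4, 1), (8, 7, 3), (11, 3, 2)]


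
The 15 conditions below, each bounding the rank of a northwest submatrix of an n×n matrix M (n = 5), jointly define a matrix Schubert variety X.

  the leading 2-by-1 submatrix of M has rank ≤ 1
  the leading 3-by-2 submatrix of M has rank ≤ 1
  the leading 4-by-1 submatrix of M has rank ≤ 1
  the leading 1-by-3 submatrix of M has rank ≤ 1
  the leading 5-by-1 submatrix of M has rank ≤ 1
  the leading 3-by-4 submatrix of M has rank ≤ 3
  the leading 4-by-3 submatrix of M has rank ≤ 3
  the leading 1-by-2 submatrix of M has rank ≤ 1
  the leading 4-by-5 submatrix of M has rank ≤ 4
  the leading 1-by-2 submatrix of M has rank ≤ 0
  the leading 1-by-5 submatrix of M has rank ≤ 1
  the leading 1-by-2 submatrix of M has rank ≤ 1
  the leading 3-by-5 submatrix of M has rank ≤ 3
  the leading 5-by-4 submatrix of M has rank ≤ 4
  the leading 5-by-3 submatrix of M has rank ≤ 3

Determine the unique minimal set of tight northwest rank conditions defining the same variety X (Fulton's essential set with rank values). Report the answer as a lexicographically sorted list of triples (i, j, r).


Rank table r_w(5×5) implied by the 15 constraints:

  row 1: 0, 0, 1, 1, 1
  row 2: 1, 1, 2, 2, 2
  row 3: 1, 1, 2, 3, 3
  row 4: 1, 2, 3, 4, 4
  row 5: 1, 2, 3, 4, 5

hence w(1..5) = (3, 1, 4, 2, 5).

D(w) has 3 cells with 2 SE-corners; essential set:

[(1, 2, 0), (3, 2, 1)]


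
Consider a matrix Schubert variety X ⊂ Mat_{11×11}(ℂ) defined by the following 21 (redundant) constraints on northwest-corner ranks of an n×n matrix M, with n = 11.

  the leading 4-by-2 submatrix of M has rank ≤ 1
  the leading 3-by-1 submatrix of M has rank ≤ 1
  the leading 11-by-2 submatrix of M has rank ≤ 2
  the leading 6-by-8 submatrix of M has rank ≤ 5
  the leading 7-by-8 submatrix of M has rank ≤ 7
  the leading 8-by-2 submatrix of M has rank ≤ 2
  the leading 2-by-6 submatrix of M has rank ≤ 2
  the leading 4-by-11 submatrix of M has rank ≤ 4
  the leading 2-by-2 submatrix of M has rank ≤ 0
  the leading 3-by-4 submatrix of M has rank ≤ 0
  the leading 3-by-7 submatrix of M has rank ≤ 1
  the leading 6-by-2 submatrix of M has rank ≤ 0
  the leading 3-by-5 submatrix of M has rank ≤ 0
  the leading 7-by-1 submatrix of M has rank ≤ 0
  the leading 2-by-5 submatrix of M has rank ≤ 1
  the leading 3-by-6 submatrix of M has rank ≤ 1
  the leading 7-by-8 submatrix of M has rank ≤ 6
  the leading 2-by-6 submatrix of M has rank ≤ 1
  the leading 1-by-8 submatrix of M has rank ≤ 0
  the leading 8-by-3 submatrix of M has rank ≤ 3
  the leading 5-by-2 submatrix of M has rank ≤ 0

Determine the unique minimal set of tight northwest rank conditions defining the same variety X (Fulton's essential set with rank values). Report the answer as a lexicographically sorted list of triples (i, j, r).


Reconstructing r_w from the 21 given conditions:

  i=1: 0, 0, 0, 0, 0, 0, 0, 0, 1, 1, 1
  i=2: 0, 0, 0, 0, 0, 1, 1, 1, 2, 2, 2
  i=3: 0, 0, 0, 0, 0, 1, 1, 2, 3, 3, 3
  i=4: 0, 0, 1, 1, 1, 2, 2, 3, 4, 4, 4
  i=5: 0, 0, 1, 2, 2, 3, 3, 4, 5, 5, 5
  i=6: 0, 0, 1, 2, 3, 4, 4, 5, 6, 6, 6
  i=7: 0, 1, 2, 3, 4, 5, 5, 6, 7, 7, 7
  i=8: 1, 2, 3, 4, 5, 6, 6, 7, 8, 8, 8
  i=9: 1, 2, 3, 4, 5, 6, 7, 8, 9, 9, 9
  i=10: 1, 2, 3, 4, 5, 6, 7, 8, 9, 10, 10
  i=11: 1, 2, 3, 4, 5, 6, 7, 8, 9, 10, 11

giving w = (9, 6, 8, 3, 4, 5, 2, 1, 7, 10, 11) via Δ²R.

D(w) has 26 cells with 5 SE-corners; essential set:

[(1, 8, 0), (3, 5, 0), (3, 7, 1), (6, 2, 0), (7, 1, 0)]


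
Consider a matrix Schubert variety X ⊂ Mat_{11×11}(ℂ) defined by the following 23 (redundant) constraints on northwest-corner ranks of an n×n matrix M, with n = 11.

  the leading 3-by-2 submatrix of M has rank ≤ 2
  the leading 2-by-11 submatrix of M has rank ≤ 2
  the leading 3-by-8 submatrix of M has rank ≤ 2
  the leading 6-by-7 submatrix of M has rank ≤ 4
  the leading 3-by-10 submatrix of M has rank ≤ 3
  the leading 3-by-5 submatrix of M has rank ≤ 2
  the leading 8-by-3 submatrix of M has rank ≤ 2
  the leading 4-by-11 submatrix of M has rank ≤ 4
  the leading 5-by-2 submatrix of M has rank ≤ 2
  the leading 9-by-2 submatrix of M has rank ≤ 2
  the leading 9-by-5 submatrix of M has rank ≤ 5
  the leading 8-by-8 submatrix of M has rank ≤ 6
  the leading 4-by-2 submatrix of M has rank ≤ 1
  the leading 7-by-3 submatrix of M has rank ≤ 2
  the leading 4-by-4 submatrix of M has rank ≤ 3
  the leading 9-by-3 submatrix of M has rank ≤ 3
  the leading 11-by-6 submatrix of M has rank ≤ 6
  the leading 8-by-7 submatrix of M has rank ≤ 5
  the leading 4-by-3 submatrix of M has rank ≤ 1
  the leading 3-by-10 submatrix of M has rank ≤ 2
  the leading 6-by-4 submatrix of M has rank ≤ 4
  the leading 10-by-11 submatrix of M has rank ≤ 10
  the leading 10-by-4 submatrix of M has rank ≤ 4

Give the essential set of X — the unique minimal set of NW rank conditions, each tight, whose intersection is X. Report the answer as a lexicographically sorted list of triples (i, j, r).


The tightest implied rank at each (i,j), from the 23 conditions:

  i=1: 1, 1, 1, 1, 1, 1, 1, 1, 1, 1, 1
  i=2: 1, 1, 1, 2, 2, 2, 2, 2, 2, 2, 2
  i=3: 1, 1, 1, 2, 2, 2, 2, 2, 2, 2, 3
  i=4: 1, 1, 1, 2, 3, 3, 3, 3, 3, 3, 4
  i=5: 1, 2, 2, 3, 4, 4, 4, 4, 4, 4, 5
  i=6: 1, 2, 2, 3, 4, 4, 4, 5, 5, 5, 6
  i=7: 1, 2, 2, 3, 4, 5, 5, 6, 6, 6, 7
  i=8: 1, 2, 2, 3, 4, 5, 5, 6, 7, 7, 8
  i=9: 1, 2, 3, 4, 5, 6, 6, 7, 8, 8, 9
  i=10: 1, 2, 3, 4, 5, 6, 7, 8, 9, 9, 10
  i=11: 1, 2, 3, 4, 5, 6, 7, 8, 9, 10, 11

hence w(1..11) = (1, 4, 11, 5, 2, 8, 6, 9, 3, 7, 10).

|D(w)|=18, |Ess(w)|=5:

[(3, 10, 2), (4, 3, 1), (6, 7, 4), (8, 3, 2), (8, 7, 5)]


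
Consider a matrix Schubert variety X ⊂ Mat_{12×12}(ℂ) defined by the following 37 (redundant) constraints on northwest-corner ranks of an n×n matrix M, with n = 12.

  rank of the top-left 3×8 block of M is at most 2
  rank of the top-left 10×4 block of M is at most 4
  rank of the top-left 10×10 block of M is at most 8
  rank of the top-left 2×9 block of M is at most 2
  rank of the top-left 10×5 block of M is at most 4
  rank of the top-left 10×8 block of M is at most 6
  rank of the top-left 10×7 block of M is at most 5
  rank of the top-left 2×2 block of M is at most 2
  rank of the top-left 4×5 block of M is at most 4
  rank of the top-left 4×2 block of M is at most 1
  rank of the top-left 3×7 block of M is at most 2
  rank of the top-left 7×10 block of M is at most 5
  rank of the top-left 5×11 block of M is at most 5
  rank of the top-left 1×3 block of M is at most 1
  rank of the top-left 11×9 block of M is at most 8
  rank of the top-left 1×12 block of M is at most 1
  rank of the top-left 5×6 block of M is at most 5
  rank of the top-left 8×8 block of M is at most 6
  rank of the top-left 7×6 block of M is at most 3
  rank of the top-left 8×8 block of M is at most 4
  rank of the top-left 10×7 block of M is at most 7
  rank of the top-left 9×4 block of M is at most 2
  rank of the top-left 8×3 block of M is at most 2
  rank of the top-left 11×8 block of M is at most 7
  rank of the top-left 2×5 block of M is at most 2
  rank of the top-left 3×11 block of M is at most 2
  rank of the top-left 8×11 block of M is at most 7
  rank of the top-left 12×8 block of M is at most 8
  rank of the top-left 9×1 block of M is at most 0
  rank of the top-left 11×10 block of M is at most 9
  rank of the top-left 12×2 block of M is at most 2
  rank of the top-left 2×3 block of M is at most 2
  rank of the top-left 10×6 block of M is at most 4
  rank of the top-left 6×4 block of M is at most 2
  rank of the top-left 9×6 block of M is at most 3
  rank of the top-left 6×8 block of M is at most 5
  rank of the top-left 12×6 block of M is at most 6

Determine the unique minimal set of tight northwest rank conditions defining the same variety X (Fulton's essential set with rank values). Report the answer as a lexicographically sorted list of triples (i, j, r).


Rank table r_w(12×12) implied by the 37 constraints:

  row 1: 0 | 1 | 1 | 1 | 1 | 1 | 1 | 1 | 1 | 1 | 1 | 1
  row 2: 0 | 1 | 2 | 2 | 2 | 2 | 2 | 2 | 2 | 2 | 2 | 2
  row 3: 0 | 1 | 2 | 2 | 2 | 2 | 2 | 2 | 2 | 2 | 2 | 3
  row 4: 0 | 1 | 2 | 2 | 3 | 3 | 3 | 3 | 3 | 3 | 3 | 4
  row 5: 0 | 1 | 2 | 2 | 3 | 3 | 4 | 4 | 4 | 4 | 4 | 5
  row 6: 0 | 1 | 2 | 2 | 3 | 3 | 4 | 4 | 5 | 5 | 5 | 6
  row 7: 0 | 1 | 2 | 2 | 3 | 3 | 4 | 4 | 5 | 5 | 6 | 7
  row 8: 0 | 1 | 2 | 2 | 3 | 3 | 4 | 4 | 5 | 6 | 7 | 8
  row 9: 0 | 1 | 2 | 2 | 3 | 3 | 4 | 5 | 6 | 7 | 8 | 9
  row 10: 1 | 2 | 3 | 3 | 4 | 4 | 5 | 6 | 7 | 8 | 9 | 10
  row 11: 1 | 2 | 3 | 4 | 5 | 5 | 6 | 7 | 8 | 9 | 10 | 11
  row 12: 1 | 2 | 3 | 4 | 5 | 6 | 7 | 8 | 9 | 10 | 11 | 12

second differences of R give the permutation w = (2, 3, 12, 5, 7, 9, 11, 10, 8, 1, 4, 6).

|D(w)|=32, |Ess(w)|=6:

[(3, 11, 2), (7, 10, 5), (8, 8, 4), (9, 1, 0), (9, 4, 2), (9, 6, 3)]


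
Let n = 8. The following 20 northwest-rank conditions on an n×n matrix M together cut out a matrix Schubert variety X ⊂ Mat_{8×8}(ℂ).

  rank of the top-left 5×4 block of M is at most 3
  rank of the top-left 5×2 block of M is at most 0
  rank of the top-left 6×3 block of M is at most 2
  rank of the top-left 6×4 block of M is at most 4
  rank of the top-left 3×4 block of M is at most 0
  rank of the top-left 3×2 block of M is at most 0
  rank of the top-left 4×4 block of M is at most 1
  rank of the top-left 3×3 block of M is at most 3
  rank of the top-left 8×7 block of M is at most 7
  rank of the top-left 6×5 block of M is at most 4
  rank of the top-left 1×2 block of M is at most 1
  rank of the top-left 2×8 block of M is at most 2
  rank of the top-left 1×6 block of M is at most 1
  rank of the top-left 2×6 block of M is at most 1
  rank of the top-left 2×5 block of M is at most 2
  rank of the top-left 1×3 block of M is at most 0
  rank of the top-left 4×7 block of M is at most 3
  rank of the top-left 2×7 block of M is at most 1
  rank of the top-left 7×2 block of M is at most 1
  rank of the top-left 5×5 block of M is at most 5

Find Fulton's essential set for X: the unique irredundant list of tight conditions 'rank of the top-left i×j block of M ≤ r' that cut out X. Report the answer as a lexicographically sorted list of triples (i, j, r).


Recovering R(i,j) via the rank-extension bound from the 20 conditions:

  R[1]: 0, 0, 0, 0, 1, 1, 1, 1
  R[2]: 0, 0, 0, 0, 1, 1, 1, 2
  R[3]: 0, 0, 0, 0, 1, 2, 2, 3
  R[4]: 0, 0, 1, 1, 2, 3, 3, 4
  R[5]: 0, 0, 1, 2, 3, 4, 4, 5
  R[6]: 1, 1, 2, 3, 4, 5, 5, 6
  R[7]: 1, 1, 2, 3, 4, 5, 6, 7
  R[8]: 1, 2, 3, 4, 5, 6, 7, 8

giving w = (5, 8, 6, 3, 4, 1, 7, 2) via Δ²R.

|D(w)|=19, |Ess(w)|=4:

[(2, 7, 1), (3, 4, 0), (5, 2, 0), (7, 2, 1)]


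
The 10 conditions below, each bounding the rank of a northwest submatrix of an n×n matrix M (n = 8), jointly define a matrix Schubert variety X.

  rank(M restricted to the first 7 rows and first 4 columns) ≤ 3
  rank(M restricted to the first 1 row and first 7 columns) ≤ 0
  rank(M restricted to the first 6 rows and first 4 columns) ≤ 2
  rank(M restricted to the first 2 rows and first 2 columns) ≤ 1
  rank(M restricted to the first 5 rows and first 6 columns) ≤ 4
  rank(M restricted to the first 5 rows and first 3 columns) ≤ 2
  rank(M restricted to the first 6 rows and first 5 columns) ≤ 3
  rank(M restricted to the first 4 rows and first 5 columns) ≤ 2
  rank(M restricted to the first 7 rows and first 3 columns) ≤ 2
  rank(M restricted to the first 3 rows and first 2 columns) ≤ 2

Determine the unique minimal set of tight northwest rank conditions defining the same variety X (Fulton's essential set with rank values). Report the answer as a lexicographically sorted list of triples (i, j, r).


Computing R[i][j] = min implied NW-rank bound (n=8, 10 conditions):

  i=1: 0  0  0  0  0  0  0  1
  i=2: 1  1  1  1  1  1  1  2
  i=3: 1  2  2  2  2  2  2  3
  i=4: 1  2  2  2  2  3  3  4
  i=5: 1  2  2  2  3  4  4  5
  i=6: 1  2  2  2  3  4  5  6
  i=7: 1  2  2  3  4  5  6  7
  i=8: 1  2  3  4  5  6  7  8

the unique w with this rank table is (8, 1, 2, 6, 5, 7, 4, 3).

4 SE-corners of the 15-cell Rothe diagram give Ess(w):

[(1, 7, 0), (4, 5, 2), (6, 4, 2), (7, 3, 2)]


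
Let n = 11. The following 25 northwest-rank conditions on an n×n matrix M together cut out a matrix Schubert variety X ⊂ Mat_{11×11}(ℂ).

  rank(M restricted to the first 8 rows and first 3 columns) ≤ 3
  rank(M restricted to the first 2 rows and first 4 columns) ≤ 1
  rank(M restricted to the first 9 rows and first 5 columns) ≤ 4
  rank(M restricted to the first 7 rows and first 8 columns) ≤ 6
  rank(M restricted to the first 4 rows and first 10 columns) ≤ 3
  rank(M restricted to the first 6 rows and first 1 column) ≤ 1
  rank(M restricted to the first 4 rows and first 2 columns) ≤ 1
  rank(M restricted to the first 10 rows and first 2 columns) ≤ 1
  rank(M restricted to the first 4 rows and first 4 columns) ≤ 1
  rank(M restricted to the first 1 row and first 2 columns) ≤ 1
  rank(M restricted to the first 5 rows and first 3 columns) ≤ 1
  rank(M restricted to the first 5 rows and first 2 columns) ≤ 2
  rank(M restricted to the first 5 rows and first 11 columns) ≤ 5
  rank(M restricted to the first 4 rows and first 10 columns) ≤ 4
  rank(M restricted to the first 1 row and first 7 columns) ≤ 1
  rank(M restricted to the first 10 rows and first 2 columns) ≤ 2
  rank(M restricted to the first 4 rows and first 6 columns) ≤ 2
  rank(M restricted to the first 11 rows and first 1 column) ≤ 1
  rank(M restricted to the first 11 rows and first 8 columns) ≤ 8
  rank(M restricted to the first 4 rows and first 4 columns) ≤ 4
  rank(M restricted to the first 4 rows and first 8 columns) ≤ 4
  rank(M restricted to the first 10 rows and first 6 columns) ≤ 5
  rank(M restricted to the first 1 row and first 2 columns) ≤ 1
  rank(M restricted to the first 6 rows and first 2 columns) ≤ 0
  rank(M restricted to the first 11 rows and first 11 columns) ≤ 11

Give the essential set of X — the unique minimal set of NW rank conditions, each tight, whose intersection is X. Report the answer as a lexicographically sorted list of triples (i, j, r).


Propagating the 25 rank bounds to every northwest block:

  row 1: 0 0 1 1 1 1 1 1 1 1 1
  row 2: 0 0 1 1 2 2 2 2 2 2 2
  row 3: 0 0 1 1 2 2 3 3 3 3 3
  row 4: 0 0 1 1 2 2 3 3 3 3 4
  row 5: 0 0 1 2 3 3 4 4 4 4 5
  row 6: 0 0 1 2 3 4 5 5 5 5 6
  row 7: 1 1 2 3 4 5 6 6 6 6 7
  row 8: 1 1 2 3 4 5 6 7 7 7 8
  row 9: 1 1 2 3 4 5 6 7 8 8 9
  row 10: 1 1 2 3 4 5 6 7 8 9 10
  row 11: 1 2 3 4 5 6 7 8 9 10 11

second differences of R give the permutation w = (3, 5, 7, 11, 4, 6, 1, 8, 9, 10, 2).

ℓ(w)=23; the 5 essential cells (i,j,r):

[(4, 4, 1), (4, 6, 2), (4, 10, 3), (6, 2, 0), (10, 2, 1)]


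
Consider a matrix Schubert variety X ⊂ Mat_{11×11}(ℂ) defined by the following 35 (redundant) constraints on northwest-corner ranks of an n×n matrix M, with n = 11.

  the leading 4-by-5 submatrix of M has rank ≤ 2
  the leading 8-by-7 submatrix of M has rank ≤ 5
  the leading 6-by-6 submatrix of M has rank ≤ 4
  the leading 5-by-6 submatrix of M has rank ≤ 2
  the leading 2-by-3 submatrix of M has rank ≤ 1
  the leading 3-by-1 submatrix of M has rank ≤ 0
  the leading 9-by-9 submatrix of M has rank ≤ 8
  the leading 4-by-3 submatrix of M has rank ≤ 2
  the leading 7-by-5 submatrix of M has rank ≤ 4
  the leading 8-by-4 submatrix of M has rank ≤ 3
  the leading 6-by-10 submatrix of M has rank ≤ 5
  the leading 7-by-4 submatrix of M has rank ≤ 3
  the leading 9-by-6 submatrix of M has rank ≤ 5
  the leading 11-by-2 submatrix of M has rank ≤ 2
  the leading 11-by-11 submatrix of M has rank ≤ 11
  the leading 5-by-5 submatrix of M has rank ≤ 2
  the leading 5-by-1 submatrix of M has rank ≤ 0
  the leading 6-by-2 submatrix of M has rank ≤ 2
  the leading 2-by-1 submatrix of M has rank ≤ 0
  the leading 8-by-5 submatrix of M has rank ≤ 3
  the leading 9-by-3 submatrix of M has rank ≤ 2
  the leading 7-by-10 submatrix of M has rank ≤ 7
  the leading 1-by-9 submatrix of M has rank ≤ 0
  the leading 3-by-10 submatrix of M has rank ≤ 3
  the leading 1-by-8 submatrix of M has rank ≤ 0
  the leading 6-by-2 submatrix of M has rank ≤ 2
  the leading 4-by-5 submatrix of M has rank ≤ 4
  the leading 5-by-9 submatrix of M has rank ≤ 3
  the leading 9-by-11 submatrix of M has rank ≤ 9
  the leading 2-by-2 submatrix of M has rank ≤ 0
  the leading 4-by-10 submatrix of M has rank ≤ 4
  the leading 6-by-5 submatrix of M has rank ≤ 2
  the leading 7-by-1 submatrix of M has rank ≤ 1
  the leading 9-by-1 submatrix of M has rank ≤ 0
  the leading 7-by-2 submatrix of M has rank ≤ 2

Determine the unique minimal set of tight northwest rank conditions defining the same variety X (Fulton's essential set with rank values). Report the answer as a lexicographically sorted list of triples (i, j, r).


The tightest implied rank at each (i,j), from the 35 conditions:

  R[1]: 0 | 0 | 0 | 0 | 0 | 0 | 0 | 0 | 0 | 1 | 1
  R[2]: 0 | 0 | 1 | 1 | 1 | 1 | 1 | 1 | 1 | 2 | 2
  R[3]: 0 | 1 | 2 | 2 | 2 | 2 | 2 | 2 | 2 | 3 | 3
  R[4]: 0 | 1 | 2 | 2 | 2 | 2 | 3 | 3 | 3 | 4 | 4
  R[5]: 0 | 1 | 2 | 2 | 2 | 2 | 3 | 3 | 3 | 4 | 5
  R[6]: 0 | 1 | 2 | 2 | 2 | 3 | 4 | 4 | 4 | 5 | 6
  R[7]: 0 | 1 | 2 | 3 | 3 | 4 | 5 | 5 | 5 | 6 | 7
  R[8]: 0 | 1 | 2 | 3 | 3 | 4 | 5 | 6 | 6 | 7 | 8
  R[9]: 0 | 1 | 2 | 3 | 4 | 5 | 6 | 7 | 7 | 8 | 9
  R[10]: 1 | 2 | 3 | 4 | 5 | 6 | 7 | 8 | 8 | 9 | 10
  R[11]: 1 | 2 | 3 | 4 | 5 | 6 | 7 | 8 | 9 | 10 | 11

reading off 1-entries of Δ²R: w = (10, 3, 2, 7, 11, 6, 4, 8, 5, 1, 9).

|D(w)|=29, |Ess(w)|=7:

[(1, 9, 0), (2, 2, 0), (5, 6, 2), (5, 9, 3), (6, 5, 2), (8, 5, 3), (9, 1, 0)]


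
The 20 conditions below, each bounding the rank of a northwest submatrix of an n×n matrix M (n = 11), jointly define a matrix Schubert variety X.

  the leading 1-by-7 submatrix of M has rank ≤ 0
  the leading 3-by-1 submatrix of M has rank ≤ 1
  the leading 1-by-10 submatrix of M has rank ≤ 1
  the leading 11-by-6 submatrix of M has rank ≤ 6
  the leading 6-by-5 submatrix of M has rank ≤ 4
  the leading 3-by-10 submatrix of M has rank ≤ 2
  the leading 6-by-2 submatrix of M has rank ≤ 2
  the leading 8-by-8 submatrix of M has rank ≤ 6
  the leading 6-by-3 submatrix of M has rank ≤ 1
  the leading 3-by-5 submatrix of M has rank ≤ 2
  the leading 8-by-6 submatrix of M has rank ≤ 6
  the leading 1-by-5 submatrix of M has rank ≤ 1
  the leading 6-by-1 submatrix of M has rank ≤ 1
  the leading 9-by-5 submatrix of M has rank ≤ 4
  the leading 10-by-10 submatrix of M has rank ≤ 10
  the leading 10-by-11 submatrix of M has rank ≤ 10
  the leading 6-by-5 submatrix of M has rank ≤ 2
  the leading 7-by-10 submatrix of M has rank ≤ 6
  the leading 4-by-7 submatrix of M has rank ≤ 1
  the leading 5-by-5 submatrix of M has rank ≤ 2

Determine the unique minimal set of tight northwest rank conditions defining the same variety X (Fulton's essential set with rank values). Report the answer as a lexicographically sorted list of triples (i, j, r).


The tightest implied rank at each (i,j), from the 20 conditions:

  row 1: 0  0  0  0  0  0  0  1  1  1  1
  row 2: 1  1  1  1  1  1  1  2  2  2  2
  row 3: 1  1  1  1  1  1  1  2  2  2  3
  row 4: 1  1  1  1  1  1  1  2  3  3  4
  row 5: 1  1  1  2  2  2  2  3  4  4  5
  row 6: 1  1  1  2  2  3  3  4  5  5  6
  row 7: 1  2  2  3  3  4  4  5  6  6  7
  row 8: 1  2  3  4  4  5  5  6  7  7  8
  row 9: 1  2  3  4  4  5  6  7  8  8  9
  row 10: 1  2  3  4  5  6  7  8  9  9  10
  row 11: 1  2  3  4  5  6  7  8  9  10  11

reading off 1-entries of Δ²R: w = (8, 1, 11, 9, 4, 6, 2, 3, 7, 5, 10).

ℓ(w)=27; the 6 essential cells (i,j,r):

[(1, 7, 0), (3, 10, 2), (4, 7, 1), (6, 3, 1), (6, 5, 2), (9, 5, 4)]


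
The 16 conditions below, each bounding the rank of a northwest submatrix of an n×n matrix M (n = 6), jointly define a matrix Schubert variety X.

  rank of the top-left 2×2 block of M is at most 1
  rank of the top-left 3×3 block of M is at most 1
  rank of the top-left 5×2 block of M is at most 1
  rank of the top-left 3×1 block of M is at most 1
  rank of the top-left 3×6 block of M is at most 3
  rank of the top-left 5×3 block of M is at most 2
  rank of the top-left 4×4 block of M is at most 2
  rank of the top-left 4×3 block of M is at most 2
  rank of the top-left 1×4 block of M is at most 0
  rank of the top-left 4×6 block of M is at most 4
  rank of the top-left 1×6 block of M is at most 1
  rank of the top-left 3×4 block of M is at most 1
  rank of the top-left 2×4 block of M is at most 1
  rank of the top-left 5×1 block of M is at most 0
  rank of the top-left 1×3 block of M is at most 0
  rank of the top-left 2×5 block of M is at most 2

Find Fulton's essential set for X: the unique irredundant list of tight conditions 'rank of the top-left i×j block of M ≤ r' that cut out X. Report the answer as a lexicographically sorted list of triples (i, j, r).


Computing R[i][j] = min implied NW-rank bound (n=6, 16 conditions):

  row 1: 0  0  0  0  1  1
  row 2: 0  1  1  1  2  2
  row 3: 0  1  1  1  2  3
  row 4: 0  1  2  2  3  4
  row 5: 0  1  2  3  4  5
  row 6: 1  2  3  4  5  6

giving w = (5, 2, 6, 3, 4, 1) via Δ²R.

3 SE-corners of the 10-cell Rothe diagram give Ess(w):

[(1, 4, 0), (3, 4, 1), (5, 1, 0)]


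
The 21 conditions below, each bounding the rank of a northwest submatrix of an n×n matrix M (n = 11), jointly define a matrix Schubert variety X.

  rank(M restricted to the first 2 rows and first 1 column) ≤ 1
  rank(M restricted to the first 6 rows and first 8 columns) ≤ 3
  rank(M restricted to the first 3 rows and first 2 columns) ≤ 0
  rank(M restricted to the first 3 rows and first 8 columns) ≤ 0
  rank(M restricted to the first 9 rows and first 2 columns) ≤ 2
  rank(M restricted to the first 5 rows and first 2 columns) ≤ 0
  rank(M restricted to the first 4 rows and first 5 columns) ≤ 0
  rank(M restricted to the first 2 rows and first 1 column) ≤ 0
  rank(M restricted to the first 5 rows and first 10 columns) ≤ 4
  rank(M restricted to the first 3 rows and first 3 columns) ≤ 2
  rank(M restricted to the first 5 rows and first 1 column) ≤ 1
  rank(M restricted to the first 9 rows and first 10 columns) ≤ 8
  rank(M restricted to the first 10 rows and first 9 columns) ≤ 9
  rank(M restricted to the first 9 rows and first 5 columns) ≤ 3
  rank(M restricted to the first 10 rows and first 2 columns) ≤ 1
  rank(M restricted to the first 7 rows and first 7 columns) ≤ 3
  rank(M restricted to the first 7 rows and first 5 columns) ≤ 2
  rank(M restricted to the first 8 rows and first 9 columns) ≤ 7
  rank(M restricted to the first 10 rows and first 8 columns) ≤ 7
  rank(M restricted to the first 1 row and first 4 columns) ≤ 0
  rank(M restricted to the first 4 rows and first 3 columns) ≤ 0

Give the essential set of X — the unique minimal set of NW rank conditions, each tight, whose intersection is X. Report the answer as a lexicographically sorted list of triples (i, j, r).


Propagating the 21 rank bounds to every northwest block:

  i=1: 0 0 0 0 0 0 0 0 1 1 1
  i=2: 0 0 0 0 0 0 0 0 1 2 2
  i=3: 0 0 0 0 0 0 0 0 1 2 3
  i=4: 0 0 0 0 0 1 1 1 2 3 4
  i=5: 0 0 1 1 1 2 2 2 3 4 5
  i=6: 1 1 2 2 2 3 3 3 4 5 6
  i=7: 1 1 2 2 2 3 3 4 5 6 7
  i=8: 1 1 2 3 3 4 4 5 6 7 8
  i=9: 1 1 2 3 3 4 5 6 7 8 9
  i=10: 1 1 2 3 4 5 6 7 8 9 10
  i=11: 1 2 3 4 5 6 7 8 9 10 11

hence w(1..11) = (9, 10, 11, 6, 3, 1, 8, 4, 7, 5, 2).

|D(w)|=39, |Ess(w)|=7:

[(3, 8, 0), (4, 5, 0), (5, 2, 0), (7, 5, 2), (7, 7, 3), (9, 5, 3), (10, 2, 1)]


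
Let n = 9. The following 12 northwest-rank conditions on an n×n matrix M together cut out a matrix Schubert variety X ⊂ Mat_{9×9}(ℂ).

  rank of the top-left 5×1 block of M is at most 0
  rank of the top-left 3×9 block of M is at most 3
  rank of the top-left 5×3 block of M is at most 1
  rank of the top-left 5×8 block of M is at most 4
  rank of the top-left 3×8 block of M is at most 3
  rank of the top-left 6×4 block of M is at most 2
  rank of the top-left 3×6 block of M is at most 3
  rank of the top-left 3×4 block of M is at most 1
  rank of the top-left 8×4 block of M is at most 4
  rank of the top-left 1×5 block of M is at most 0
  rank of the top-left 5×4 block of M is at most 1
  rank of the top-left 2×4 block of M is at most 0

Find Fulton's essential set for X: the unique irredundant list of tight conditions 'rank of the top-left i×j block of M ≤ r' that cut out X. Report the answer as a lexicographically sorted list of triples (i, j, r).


The tightest implied rank at each (i,j), from the 12 conditions:

  i=1: 0, 0, 0, 0, 0, 1, 1, 1, 1
  i=2: 0, 0, 0, 0, 1, 2, 2, 2, 2
  i=3: 0, 1, 1, 1, 2, 3, 3, 3, 3
  i=4: 0, 1, 1, 1, 2, 3, 4, 4, 4
  i=5: 0, 1, 1, 1, 2, 3, 4, 4, 5
  i=6: 1, 2, 2, 2, 3, 4, 5, 5, 6
  i=7: 1, 2, 3, 3, 4, 5, 6, 6, 7
  i=8: 1, 2, 3, 4, 5, 6, 7, 7, 8
  i=9: 1, 2, 3, 4, 5, 6, 7, 8, 9

so w = (6, 5, 2, 7, 9, 1, 3, 4, 8).

|D(w)|=17, |Ess(w)|=5:

[(1, 5, 0), (2, 4, 0), (5, 1, 0), (5, 4, 1), (5, 8, 4)]


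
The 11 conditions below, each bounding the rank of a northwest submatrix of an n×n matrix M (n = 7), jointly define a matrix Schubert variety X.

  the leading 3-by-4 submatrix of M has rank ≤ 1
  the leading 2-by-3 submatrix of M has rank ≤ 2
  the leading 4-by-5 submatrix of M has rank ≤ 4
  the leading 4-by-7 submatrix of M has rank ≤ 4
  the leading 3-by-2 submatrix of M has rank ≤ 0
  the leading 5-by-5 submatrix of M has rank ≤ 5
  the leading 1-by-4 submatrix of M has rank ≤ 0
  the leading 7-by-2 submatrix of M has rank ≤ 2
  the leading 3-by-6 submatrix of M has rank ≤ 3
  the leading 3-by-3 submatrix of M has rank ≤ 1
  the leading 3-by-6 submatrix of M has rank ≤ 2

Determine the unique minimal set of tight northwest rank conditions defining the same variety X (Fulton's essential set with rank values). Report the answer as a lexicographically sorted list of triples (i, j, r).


The tightest implied rank at each (i,j), from the 11 conditions:

  row 1: 0  0  0  0  1  1  1
  row 2: 0  0  1  1  2  2  2
  row 3: 0  0  1  1  2  2  3
  row 4: 1  1  2  2  3  3  4
  row 5: 1  2  3  3  4  4  5
  row 6: 1  2  3  4  5  5  6
  row 7: 1  2  3  4  5  6  7

second differences of R give the permutation w = (5, 3, 7, 1, 2, 4, 6).

Fulton essential set (4 of the 10 Rothe cells):

[(1, 4, 0), (3, 2, 0), (3, 4, 1), (3, 6, 2)]


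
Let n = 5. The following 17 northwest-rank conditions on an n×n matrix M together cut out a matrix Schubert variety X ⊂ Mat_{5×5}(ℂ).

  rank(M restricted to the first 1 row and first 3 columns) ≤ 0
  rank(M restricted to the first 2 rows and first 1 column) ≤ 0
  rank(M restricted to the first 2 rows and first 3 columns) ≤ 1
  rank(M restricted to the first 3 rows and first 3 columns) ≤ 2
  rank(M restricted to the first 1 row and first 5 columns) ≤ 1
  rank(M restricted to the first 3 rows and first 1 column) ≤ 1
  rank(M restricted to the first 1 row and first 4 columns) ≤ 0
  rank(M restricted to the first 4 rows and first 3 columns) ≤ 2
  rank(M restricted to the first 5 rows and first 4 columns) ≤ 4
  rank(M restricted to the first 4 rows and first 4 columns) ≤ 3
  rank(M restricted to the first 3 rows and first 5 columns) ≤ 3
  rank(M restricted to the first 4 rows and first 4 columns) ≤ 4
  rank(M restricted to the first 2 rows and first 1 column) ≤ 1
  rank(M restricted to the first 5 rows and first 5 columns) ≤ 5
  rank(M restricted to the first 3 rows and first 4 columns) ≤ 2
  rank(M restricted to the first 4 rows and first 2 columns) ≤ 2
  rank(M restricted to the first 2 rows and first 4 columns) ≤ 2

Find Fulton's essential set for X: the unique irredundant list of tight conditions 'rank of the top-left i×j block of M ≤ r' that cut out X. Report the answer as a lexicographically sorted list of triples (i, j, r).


Propagating the 17 rank bounds to every northwest block:

  row 1: 0  0  0  0  1
  row 2: 0  1  1  1  2
  row 3: 1  2  2  2  3
  row 4: 1  2  2  3  4
  row 5: 1  2  3  4  5

so w = (5, 2, 1, 4, 3).

3 SE-corners of the 6-cell Rothe diagram give Ess(w):

[(1, 4, 0), (2, 1, 0), (4, 3, 2)]


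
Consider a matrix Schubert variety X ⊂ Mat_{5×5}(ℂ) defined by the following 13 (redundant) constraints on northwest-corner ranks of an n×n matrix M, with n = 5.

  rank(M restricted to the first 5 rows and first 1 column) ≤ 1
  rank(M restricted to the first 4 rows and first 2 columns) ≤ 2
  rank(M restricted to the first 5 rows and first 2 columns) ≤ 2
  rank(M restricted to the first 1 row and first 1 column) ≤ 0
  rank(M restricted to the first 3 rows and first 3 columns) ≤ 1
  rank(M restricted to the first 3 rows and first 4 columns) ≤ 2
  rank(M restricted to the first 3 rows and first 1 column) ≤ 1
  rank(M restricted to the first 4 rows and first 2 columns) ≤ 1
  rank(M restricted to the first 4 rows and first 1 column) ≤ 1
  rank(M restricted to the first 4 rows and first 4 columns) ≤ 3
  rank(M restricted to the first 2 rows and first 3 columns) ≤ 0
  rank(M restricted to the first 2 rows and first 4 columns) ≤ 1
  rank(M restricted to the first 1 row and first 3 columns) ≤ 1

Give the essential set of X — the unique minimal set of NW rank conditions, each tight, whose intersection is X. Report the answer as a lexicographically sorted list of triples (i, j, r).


Propagating the 13 rank bounds to every northwest block:

  0 0 0 1 1
  0 0 0 1 2
  1 1 1 2 3
  1 1 2 3 4
  1 2 3 4 5

reading off 1-entries of Δ²R: w = (4, 5, 1, 3, 2).

Rothe diagram D(w) (7 cells), 2 SE-corners (essential conditions):

[(2, 3, 0), (4, 2, 1)]


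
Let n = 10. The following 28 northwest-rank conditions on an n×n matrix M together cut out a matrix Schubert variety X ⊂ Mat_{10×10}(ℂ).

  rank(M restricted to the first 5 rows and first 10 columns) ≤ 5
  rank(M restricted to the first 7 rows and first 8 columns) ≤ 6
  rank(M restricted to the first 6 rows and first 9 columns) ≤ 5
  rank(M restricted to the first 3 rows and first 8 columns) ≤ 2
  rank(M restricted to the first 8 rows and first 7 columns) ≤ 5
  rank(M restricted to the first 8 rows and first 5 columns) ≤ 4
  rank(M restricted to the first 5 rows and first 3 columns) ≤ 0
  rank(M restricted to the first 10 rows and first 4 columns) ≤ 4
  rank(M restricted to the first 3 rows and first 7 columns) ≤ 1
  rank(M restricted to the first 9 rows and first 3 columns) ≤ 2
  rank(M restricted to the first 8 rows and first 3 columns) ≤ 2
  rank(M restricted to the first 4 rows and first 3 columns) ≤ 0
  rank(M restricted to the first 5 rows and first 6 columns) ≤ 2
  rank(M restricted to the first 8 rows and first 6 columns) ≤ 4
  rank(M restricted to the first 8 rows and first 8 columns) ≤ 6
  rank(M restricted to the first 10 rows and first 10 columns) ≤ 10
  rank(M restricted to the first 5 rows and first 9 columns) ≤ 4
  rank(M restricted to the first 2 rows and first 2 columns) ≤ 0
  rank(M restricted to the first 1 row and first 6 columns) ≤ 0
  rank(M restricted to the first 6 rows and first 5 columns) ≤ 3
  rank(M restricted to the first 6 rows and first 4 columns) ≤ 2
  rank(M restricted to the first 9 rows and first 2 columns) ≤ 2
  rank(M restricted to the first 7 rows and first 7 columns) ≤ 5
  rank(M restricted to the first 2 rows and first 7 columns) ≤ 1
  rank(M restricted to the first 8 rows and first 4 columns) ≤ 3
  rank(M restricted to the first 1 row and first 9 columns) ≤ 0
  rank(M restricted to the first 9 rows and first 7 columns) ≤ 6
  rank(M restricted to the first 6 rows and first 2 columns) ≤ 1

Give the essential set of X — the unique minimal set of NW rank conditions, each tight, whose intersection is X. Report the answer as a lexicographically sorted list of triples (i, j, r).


Rank table r_w(10×10) implied by the 28 constraints:

  R[1]: 0  0  0  0  0  0  0  0  0  1
  R[2]: 0  0  0  1  1  1  1  1  1  2
  R[3]: 0  0  0  1  1  1  1  2  2  3
  R[4]: 0  0  0  1  2  2  2  3  3  4
  R[5]: 0  0  0  1  2  2  3  4  4  5
  R[6]: 1  1  1  2  3  3  4  5  5  6
  R[7]: 1  2  2  3  4  4  5  6  6  7
  R[8]: 1  2  2  3  4  4  5  6  7  8
  R[9]: 1  2  2  3  4  5  6  7  8  9
  R[10]: 1  2  3  4  5  6  7  8  9  10

reading off 1-entries of Δ²R: w = (10, 4, 8, 5, 7, 1, 2, 9, 6, 3).

6 SE-corners of the 28-cell Rothe diagram give Ess(w):

[(1, 9, 0), (3, 7, 1), (5, 3, 0), (5, 6, 2), (8, 6, 4), (9, 3, 2)]


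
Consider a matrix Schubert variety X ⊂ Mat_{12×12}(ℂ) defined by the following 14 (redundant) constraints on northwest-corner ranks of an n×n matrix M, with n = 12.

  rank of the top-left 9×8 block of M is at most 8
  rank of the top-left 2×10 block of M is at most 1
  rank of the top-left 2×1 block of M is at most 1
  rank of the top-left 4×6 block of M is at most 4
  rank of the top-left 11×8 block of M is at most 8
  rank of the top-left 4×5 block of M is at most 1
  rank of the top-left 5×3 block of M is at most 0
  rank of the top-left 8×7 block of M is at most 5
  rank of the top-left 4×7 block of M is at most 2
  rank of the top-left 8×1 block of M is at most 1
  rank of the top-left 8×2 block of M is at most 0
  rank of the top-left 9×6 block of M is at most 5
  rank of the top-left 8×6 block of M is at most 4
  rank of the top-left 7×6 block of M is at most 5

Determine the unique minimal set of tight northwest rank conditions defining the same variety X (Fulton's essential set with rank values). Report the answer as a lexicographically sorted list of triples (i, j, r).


Reconstructing r_w from the 14 given conditions:

  row 1: 0  0  0  1  1  1  1  1  1  1  1  1
  row 2: 0  0  0  1  1  1  1  1  1  1  2  2
  row 3: 0  0  0  1  1  2  2  2  2  2  3  3
  row 4: 0  0  0  1  1  2  2  3  3  3  4  4
  row 5: 0  0  0  1  2  3  3  4  4  4  5  5
  row 6: 0  0  1  2  3  4  4  5  5  5  6  6
  row 7: 0  0  1  2  3  4  5  6  6  6  7  7
  row 8: 0  0  1  2  3  4  5  6  7  7  8  8
  row 9: 1  1  2  3  4  5  6  7  8  8  9  9
  row 10: 1  2  3  4  5  6  7  8  9  9  10  10
  row 11: 1  2  3  4  5  6  7  8  9  10  11  11
  row 12: 1  2  3  4  5  6  7  8  9  10  11  12

the unique w with this rank table is (4, 11, 6, 8, 5, 3, 7, 9, 1, 2, 10, 12).

|D(w)|=30, |Ess(w)|=5:

[(2, 10, 1), (4, 5, 1), (4, 7, 2), (5, 3, 0), (8, 2, 0)]


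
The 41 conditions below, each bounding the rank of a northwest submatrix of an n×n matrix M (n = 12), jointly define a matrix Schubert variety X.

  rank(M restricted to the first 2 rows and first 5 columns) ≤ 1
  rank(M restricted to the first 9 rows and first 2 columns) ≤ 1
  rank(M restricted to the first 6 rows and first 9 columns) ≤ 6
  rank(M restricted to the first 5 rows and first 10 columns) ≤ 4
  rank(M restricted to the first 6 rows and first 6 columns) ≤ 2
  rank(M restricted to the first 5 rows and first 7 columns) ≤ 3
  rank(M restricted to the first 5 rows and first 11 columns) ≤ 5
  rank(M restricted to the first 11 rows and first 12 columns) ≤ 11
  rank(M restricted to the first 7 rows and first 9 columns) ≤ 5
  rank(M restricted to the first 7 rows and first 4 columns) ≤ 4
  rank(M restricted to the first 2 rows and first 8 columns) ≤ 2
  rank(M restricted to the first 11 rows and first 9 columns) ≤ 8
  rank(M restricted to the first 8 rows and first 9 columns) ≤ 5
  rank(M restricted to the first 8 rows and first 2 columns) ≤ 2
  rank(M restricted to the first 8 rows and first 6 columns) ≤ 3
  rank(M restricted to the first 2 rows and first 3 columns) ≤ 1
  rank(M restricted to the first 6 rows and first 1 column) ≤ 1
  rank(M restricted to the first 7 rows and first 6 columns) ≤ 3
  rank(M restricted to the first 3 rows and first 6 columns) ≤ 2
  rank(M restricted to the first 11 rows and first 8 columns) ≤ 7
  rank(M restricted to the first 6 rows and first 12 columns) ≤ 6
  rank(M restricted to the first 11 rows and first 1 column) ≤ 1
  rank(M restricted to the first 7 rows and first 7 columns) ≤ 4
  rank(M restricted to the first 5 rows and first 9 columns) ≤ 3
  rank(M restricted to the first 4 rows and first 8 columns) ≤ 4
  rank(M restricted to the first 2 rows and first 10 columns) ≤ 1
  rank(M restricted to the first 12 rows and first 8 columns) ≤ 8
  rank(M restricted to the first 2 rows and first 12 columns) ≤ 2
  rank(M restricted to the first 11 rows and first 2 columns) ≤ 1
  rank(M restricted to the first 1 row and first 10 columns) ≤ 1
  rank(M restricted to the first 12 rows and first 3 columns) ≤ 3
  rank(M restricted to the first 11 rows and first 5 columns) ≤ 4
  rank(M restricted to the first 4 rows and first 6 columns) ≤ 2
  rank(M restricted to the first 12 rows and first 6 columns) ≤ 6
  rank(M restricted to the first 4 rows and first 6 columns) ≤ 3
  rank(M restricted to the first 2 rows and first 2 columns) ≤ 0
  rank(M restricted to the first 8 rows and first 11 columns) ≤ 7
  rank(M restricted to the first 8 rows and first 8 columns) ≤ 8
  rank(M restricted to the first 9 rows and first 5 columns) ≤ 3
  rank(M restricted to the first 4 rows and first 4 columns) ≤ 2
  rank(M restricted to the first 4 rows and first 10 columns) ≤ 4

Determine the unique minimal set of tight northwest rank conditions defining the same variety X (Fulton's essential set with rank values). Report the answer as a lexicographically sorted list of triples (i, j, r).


Reconstructing r_w from the 41 given conditions:

  row 1: 0 0 1 1 1 1 1 1 1 1 1 1
  row 2: 0 0 1 1 1 1 1 1 1 1 2 2
  row 3: 1 1 2 2 2 2 2 2 2 2 3 3
  row 4: 1 1 2 2 2 2 3 3 3 3 4 4
  row 5: 1 1 2 2 2 2 3 3 3 4 5 5
  row 6: 1 1 2 2 2 2 3 4 4 5 6 6
  row 7: 1 1 2 3 3 3 4 5 5 6 7 7
  row 8: 1 1 2 3 3 3 4 5 5 6 7 8
  row 9: 1 1 2 3 3 4 5 6 6 7 8 9
  row 10: 1 1 2 3 4 5 6 7 7 8 9 10
  row 11: 1 1 2 3 4 5 6 7 8 9 10 11
  row 12: 1 2 3 4 5 6 7 8 9 10 11 12

giving w = (3, 11, 1, 7, 10, 8, 4, 12, 6, 5, 9, 2) via Δ²R.

ℓ(w)=34; the 8 essential cells (i,j,r):

[(2, 2, 0), (2, 10, 1), (5, 9, 3), (6, 6, 2), (8, 6, 3), (8, 9, 5), (9, 5, 3), (11, 2, 1)]
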